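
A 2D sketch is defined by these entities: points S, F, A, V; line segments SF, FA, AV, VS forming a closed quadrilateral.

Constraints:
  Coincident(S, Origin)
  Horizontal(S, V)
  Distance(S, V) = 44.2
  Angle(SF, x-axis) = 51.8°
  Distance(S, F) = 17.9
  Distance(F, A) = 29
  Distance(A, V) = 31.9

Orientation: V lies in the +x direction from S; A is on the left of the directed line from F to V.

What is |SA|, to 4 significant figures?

46.40

Checks: SF at 51.80° ✓; |FA| = 29.00 ✓; |AV| = 31.90 ✓.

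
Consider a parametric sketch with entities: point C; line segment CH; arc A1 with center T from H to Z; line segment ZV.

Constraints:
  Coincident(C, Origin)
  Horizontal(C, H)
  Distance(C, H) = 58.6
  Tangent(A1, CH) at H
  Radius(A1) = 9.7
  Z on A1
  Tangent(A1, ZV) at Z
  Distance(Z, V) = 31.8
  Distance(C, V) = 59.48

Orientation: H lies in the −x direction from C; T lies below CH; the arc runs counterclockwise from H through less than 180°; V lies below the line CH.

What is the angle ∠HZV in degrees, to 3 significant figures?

114°

C is at the origin; C and H share the same y with |CH| = 58.6 and H on the −x side, so H = (-58.6, 0.00). Since A1 is tangent to CH there, TH ⟂ CH, so T = H + (0, -9.7) = (-58.6, -9.70). Since TZ ⟂ ZV (tangency), |TV| = √(9.7² + 31.8²) = 33.2 regardless of where Z sits on A1. So V lies on both circle(C, 59.48) and circle(T, 33.2); the below-CH intersection is V = (-44.3, -39.7). Z is the foot of the tangent from V: Z = (-65.8, -16.2).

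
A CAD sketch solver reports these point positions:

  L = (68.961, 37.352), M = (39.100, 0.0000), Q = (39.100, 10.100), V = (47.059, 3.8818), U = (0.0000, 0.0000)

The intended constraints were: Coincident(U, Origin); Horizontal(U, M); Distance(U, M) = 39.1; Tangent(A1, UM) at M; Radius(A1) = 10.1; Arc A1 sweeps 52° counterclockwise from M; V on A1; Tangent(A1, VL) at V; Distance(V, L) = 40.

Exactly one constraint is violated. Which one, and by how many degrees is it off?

Tangent(A1, VL) at V — off by 4.80°.

U = (0.00, 0.00) ✓; U.y = 0.00, M.y = 0.00 ✓; |UM| = 39.10 ✓; ∠(QM, MU) = 90.00° ✓; |QM| = 10.10 ✓; bearing(Q→V) − bearing(Q→M) = 52.00° ✓; |QV| = 10.10 ✓; ∠(QV, VL) = 85.20° ✗; |VL| = 40.00 ✓.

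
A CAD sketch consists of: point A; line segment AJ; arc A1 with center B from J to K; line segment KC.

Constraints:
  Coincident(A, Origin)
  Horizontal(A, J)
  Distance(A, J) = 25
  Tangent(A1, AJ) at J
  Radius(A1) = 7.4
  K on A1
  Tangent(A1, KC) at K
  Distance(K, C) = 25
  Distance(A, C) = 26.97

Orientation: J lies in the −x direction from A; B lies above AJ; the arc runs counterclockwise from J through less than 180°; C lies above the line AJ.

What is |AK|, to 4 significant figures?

18.87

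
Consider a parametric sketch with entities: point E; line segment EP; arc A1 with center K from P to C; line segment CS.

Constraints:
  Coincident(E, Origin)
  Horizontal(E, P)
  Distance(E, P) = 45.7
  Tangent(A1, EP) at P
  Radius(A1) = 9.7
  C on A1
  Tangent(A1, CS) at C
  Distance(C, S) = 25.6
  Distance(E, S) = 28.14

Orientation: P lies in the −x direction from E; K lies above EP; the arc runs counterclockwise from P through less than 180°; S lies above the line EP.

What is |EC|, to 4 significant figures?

39.29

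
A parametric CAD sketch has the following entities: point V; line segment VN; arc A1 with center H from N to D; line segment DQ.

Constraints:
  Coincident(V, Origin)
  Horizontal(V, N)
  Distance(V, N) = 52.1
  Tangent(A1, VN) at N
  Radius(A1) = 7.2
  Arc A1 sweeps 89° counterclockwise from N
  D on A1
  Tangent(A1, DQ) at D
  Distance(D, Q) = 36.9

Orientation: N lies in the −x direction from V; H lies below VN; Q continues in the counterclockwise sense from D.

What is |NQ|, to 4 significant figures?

44.66

V is at the origin; V and N share the same y with |VN| = 52.1 and N on the −x side, so N = (-52.10, 0.000). The tangent condition forces HN to be normal to VN, so H = N + (0, -7.2) = (-52.10, -7.200). On A1, N sits at bearing 90° from H; an 89° counterclockwise sweep puts D at bearing 179°, so D = H + 7.2·(cos 179°, sin 179°) = (-59.30, -7.074). The tangent condition forces HD to be normal to DQ, so DQ runs along (−sin 179°, cos 179°); with |DQ| = 36.9, Q = (-59.94, -43.97). Then |NQ| = |Q − N| = 44.66.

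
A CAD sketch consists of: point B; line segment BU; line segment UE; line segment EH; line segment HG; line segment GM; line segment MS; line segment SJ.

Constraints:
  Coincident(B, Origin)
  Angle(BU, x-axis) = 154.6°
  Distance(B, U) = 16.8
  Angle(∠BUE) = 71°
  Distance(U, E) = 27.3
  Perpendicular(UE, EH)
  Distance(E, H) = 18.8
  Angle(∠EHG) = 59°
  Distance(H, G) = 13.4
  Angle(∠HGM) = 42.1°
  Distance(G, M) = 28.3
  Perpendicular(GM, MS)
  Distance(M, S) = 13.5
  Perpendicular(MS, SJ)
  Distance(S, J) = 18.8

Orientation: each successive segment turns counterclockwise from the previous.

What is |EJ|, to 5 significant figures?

23.321

B is at the origin; BU runs at 154.6° with length 16.8, so U = (-15.176, 7.2061). ∠BUE = 71.0° gives UE at -96.400° from the x-axis; with |UE| = 27.3, E = (-18.219, -19.924). UE is perpendicular to EH, so EH runs at -6.4000°; with |EH| = 18.8, H = (0.46370, -22.019). ∠EHG = 59.0° gives HG at 114.60° from the x-axis; with |HG| = 13.4, G = (-5.1145, -9.8356). ∠HGM = 42.1° gives GM at -107.50° from the x-axis; with |GM| = 28.3, M = (-13.624, -36.826). The perpendicularity gives MS at right angles to GM, so MS runs at -17.500°; with |MS| = 13.5, S = (-0.74926, -40.885). MS ⟂ SJ, so SJ runs at 72.500°; with |SJ| = 18.8, J = (4.9040, -22.955). Then |EJ| = |J − E| = 23.321.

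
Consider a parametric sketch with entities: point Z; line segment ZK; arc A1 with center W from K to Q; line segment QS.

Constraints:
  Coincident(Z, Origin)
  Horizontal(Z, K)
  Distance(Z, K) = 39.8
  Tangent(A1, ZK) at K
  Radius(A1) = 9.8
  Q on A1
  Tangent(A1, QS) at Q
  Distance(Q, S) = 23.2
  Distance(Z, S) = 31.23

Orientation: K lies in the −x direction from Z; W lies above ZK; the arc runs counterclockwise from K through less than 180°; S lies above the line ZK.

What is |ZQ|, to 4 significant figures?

31.78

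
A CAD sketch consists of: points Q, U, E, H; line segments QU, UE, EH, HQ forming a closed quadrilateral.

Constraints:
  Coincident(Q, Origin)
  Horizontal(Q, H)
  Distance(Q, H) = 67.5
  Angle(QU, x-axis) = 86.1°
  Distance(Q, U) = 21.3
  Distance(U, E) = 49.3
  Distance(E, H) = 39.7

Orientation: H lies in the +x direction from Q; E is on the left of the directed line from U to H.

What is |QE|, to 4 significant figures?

60.05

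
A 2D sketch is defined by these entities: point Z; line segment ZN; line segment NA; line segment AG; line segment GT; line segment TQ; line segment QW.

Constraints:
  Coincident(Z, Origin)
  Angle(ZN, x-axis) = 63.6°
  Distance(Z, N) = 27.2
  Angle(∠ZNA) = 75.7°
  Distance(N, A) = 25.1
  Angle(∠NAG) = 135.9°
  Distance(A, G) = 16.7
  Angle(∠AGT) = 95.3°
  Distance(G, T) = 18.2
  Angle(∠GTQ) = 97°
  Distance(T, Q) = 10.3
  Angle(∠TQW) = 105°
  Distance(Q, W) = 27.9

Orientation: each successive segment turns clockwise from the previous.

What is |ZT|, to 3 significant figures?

19.0

Z is at the origin; ZN runs at 63.6° with length 27.2, so N = (12.1, 24.4). ∠ZNA = 75.7° gives NA at -40.7° from the x-axis; with |NA| = 25.1, A = (31.1, 8.00). ∠NAG = 135.9° gives AG at -84.8° from the x-axis; with |AG| = 16.7, G = (32.6, -8.64). ∠AGT = 95.3° gives GT at -170° from the x-axis; with |GT| = 18.2, T = (14.7, -12.0). Then |ZT| = |T − Z| = 19.0.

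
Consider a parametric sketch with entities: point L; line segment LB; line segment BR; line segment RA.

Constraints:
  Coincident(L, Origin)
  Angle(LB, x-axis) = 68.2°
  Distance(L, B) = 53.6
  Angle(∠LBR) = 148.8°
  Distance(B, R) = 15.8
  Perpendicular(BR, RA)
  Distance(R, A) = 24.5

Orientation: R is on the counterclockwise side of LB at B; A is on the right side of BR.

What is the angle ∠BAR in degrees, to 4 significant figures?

32.82°

L is at the origin; LB runs at 68.2° with length 53.6, so B = 53.6·(cos 68.2°, sin 68.2°) = (19.91, 49.77). ∠LBR = 148.8°, so BR runs at 68.2° + (180° − 148.8°) = 99.40° from the x-axis; with |BR| = 15.8, R = B + 15.8·(cos 99.40°, sin 99.40°) = (17.32, 65.35). BR ⟂ RA; with |RA| = 24.5 on the right of BR, A = R + 24.5·(0.9866, 0.1633) = (41.50, 69.36). Then cos ∠BAR = AB·AR / (|AB||AR|), giving 32.82°.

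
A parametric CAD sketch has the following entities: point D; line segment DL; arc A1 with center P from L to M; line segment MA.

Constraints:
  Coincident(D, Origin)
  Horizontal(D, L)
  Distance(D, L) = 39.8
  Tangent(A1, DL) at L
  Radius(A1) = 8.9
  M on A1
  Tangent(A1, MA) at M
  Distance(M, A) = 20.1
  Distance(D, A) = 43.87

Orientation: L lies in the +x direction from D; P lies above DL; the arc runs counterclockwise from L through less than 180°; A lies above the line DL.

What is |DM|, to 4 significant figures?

48.63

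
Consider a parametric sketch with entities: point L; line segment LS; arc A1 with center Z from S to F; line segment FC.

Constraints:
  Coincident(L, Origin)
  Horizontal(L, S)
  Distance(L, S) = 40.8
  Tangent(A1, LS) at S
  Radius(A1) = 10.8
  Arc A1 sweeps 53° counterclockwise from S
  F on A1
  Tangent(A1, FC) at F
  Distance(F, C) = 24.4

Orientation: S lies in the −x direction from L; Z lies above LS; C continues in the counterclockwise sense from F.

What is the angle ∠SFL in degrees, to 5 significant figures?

145.89°

L is at the origin; L and S share the same y with |LS| = 40.8 and S on the −x side, so S = (-40.800, 0.0000). Tangency of A1 to LS means the radius ZS is perpendicular to LS, so Z = S + (0, 10.8) = (-40.800, 10.800). On A1, S sits at bearing -90° from Z; a 53° counterclockwise sweep puts F at bearing -37°, so F = Z + 10.8·(cos -37°, sin -37°) = (-32.175, 4.3004). Then cos ∠SFL = FS·FL / (|FS||FL|), giving 145.89°.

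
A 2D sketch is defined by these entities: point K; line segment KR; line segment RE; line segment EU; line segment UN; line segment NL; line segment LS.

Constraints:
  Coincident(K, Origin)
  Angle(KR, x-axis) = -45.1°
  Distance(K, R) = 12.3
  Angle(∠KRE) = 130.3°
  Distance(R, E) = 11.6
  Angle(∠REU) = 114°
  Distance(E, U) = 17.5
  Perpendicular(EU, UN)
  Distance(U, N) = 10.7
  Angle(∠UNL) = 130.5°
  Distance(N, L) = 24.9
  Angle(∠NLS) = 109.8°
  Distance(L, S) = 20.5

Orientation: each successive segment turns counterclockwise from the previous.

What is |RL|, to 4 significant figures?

16.60

The perpendicularity gives UN at right angles to EU, so UN runs at 160.6°; with |UN| = 10.7, N = (15.97, 12.28). ∠UNL = 130.5° gives NL at -149.9° from the x-axis; with |NL| = 24.9, L = (-5.577, -0.2094). Then |RL| = |L − R| = 16.60.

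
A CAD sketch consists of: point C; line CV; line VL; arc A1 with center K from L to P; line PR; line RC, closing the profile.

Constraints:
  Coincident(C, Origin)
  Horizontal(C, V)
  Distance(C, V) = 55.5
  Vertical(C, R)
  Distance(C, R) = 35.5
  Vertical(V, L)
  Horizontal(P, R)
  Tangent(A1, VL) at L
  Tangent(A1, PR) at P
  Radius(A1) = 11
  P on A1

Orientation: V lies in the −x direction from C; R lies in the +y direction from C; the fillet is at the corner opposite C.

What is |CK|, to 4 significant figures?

50.80

C is at the origin; CV is horizontal with |CV| = 55.5 and V on the −x side, so V = (-55.50, 0.000). C and R share the same x with |CR| = 35.5 and R on the +y side, so R = (0.000, 35.50). The virtual corner opposite C is at (-55.50, 35.50). Since A1 is tangent to VL there, KL ⟂ VL and tangency of A1 to PR means the radius KP is perpendicular to PR, with radius 11.0, so the center K sits 11.0 in from both sides at K = (-44.50, 24.50). Then |CK| = |K − C| = 50.80.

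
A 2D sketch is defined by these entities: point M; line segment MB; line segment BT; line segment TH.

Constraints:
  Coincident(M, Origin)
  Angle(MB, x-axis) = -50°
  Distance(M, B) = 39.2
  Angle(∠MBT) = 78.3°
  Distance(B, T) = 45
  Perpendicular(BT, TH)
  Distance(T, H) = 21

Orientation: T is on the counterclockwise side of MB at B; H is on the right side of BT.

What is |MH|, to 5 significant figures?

69.996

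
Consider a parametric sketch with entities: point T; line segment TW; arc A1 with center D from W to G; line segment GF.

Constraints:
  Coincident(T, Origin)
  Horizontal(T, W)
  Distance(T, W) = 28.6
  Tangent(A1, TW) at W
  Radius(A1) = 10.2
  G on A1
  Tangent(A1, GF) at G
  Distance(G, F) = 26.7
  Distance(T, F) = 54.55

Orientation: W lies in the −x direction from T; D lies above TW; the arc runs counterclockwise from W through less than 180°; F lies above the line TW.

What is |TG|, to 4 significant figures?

27.88

Checks: |DG| = 10.20 ✓; ∠(DG, GF) = 90.00° ✓; |GF| = 26.70 ✓; |TF| = 54.55 ✓.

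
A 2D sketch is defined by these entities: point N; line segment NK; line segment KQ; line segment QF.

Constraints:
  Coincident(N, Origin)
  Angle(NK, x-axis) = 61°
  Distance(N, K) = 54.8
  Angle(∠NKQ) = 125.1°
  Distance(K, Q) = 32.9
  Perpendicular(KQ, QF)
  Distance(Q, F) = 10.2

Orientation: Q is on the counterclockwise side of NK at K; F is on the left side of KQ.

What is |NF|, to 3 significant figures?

73.1

∠NKQ = 125.1°, so KQ runs at 61.0° + (180° − 125.1°) = 116° from the x-axis; with |KQ| = 32.9, Q = K + 32.9·(cos 116°, sin 116°) = (12.2, 77.5). The perpendicularity gives QF at right angles to KQ; with |QF| = 10.2 on the left of KQ, F = Q + 10.2·(-0.900, -0.437) = (3.02, 73.1). Then |NF| = |F − N| = 73.1.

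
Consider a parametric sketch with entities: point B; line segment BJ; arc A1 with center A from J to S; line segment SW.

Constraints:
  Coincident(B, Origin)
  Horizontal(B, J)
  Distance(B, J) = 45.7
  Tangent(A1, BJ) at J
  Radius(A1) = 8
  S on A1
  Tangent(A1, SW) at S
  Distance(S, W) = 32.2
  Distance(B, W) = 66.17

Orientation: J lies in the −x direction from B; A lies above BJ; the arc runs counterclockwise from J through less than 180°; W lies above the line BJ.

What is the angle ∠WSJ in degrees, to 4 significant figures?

122.3°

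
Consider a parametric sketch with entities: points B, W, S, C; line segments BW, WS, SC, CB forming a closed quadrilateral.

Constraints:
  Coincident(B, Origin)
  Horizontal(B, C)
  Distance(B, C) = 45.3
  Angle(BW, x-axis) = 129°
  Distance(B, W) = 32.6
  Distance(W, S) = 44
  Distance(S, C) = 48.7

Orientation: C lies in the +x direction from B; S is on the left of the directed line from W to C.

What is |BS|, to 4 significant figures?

46.45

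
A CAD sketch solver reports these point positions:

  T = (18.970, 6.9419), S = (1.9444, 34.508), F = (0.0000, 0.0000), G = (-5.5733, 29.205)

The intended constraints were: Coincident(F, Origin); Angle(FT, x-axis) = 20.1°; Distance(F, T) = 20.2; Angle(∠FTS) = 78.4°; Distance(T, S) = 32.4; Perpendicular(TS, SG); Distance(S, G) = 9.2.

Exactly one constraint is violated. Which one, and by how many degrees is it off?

Perpendicular(TS, SG) — off by 3.50°.

F = (0.00, 0.00) ✓; FT at 20.10° ✓; |FT| = 20.20 ✓; ∠FTS = 78.40° ✓; |TS| = 32.40 ✓; ∠(TS, SG) = 93.50° ✗; |SG| = 9.200 ✓.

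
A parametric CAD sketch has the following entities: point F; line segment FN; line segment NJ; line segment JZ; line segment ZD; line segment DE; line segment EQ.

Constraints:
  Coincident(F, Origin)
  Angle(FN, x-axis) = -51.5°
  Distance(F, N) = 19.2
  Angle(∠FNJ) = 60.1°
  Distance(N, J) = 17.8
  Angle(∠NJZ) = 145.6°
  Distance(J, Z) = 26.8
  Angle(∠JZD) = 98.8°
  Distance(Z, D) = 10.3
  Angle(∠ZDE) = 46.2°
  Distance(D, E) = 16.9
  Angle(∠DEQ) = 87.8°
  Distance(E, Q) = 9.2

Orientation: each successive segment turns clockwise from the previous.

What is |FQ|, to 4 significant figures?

30.69

F is at the origin; FN runs at -51.5° with length 19.2, so N = (11.95, -15.03). ∠FNJ = 60.1° gives NJ at -171.4° from the x-axis; with |NJ| = 17.8, J = (-5.648, -17.69). ∠NJZ = 145.6° gives JZ at 154.2° from the x-axis; with |JZ| = 26.8, Z = (-29.78, -6.024). ∠JZD = 98.8° gives ZD at 73.00° from the x-axis; with |ZD| = 10.3, D = (-26.76, 3.826). ∠ZDE = 46.2° gives DE at -60.80° from the x-axis; with |DE| = 16.9, E = (-18.52, -10.93). ∠DEQ = 87.8° gives EQ at -153.0° from the x-axis; with |EQ| = 9.2, Q = (-26.72, -15.10). Then |FQ| = |Q − F| = 30.69.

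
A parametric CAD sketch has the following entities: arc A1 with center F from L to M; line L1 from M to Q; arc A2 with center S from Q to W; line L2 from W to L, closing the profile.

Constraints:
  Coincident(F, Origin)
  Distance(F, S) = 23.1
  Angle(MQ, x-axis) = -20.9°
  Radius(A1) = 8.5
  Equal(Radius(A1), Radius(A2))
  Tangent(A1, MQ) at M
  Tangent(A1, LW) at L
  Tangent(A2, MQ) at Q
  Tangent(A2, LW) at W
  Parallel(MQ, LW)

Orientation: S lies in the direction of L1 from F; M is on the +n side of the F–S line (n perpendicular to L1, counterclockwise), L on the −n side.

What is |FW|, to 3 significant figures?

24.6

The slot axis is L1's direction at -20.9°, so u = (cos -20.9°, sin -20.9°) = (0.934, -0.357) and n = (−sin -20.9°, cos -20.9°) = (0.357, 0.934). F is at the origin and S lies 23.1 along u from F, so S = 23.1·u = (21.6, -8.24). Tangency of A1 to both parallel lines with radius 8.5 puts M and L at F ± 8.5·n: M = (3.03, 7.94), L = (-3.03, -7.94). Equal radii place Q and W the same way about S: Q = S + 8.5·n = (24.6, -0.300), W = S − 8.5·n = (18.5, -16.2). Then |FW| = |W − F| = 24.6.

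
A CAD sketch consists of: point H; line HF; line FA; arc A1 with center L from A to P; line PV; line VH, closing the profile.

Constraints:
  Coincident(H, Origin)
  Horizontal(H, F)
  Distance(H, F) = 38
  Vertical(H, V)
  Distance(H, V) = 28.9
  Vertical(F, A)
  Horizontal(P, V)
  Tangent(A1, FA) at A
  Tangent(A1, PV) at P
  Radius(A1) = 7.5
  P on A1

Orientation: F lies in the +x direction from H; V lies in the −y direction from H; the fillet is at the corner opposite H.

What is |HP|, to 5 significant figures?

42.017

H is at the origin; HF is horizontal with |HF| = 38.0 and F on the +x side, so F = (38.000, 0.0000). H and V share the same x with |HV| = 28.9 and V on the −y side, so V = (0.0000, -28.900). The virtual corner opposite H is at (38.000, -28.900). The tangent condition forces LA to be normal to FA and tangency of A1 to PV means the radius LP is perpendicular to PV, with radius 7.5, so the center L sits 7.5 in from both sides at L = (30.500, -21.400). That places the tangent points at A = (38.000, -21.400) on FA and P = (30.500, -28.900) on PV. Then |HP| = |P − H| = 42.017.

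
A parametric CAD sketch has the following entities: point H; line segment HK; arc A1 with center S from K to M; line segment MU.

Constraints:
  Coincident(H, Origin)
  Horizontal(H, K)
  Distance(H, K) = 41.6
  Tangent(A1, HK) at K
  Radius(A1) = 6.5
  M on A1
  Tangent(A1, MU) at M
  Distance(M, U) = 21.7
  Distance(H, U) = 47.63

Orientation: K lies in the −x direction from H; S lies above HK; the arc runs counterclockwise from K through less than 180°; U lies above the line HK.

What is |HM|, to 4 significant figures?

35.91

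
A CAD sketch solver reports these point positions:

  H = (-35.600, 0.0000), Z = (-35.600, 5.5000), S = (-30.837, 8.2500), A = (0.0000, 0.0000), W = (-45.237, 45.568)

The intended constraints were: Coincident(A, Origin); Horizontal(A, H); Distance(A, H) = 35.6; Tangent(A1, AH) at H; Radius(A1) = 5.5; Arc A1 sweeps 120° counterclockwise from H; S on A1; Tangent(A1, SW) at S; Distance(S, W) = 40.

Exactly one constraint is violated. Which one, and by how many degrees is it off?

Tangent(A1, SW) at S — off by 8.90°.

A = (0.00, 0.00) ✓; A.y = 0.00, H.y = 0.00 ✓; |AH| = 35.60 ✓; ∠(ZH, HA) = 90.00° ✓; |ZH| = 5.500 ✓; bearing(Z→S) − bearing(Z→H) = 120.0° ✓; |ZS| = 5.500 ✓; ∠(ZS, SW) = 98.90° ✗; |SW| = 40.00 ✓.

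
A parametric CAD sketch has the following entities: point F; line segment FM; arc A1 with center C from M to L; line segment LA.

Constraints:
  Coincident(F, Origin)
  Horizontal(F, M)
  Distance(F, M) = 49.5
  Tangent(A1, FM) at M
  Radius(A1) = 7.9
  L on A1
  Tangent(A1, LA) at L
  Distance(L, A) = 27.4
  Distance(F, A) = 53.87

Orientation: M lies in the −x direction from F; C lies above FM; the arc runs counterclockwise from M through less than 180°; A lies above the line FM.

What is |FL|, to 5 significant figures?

42.308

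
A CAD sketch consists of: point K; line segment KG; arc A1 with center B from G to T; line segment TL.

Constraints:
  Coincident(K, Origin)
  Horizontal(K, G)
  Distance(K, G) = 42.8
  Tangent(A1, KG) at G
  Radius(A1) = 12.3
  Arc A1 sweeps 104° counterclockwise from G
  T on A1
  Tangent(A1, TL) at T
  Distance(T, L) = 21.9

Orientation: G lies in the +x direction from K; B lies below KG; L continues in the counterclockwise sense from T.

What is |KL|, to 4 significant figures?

51.40

K is at the origin; K and G share the same y with |KG| = 42.8 and G on the +x side, so G = (42.80, 0.000). The tangent condition forces BG to be normal to KG, so B = G + (0, -12.3) = (42.80, -12.30). On A1, G sits at bearing 90° from B; a 104° counterclockwise sweep puts T at bearing 194°, so T = B + 12.3·(cos 194°, sin 194°) = (30.87, -15.28). Since A1 is tangent to TL there, BT ⟂ TL, so TL runs along (−sin 194°, cos 194°); with |TL| = 21.9, L = (36.16, -36.53). Then |KL| = |L − K| = 51.40.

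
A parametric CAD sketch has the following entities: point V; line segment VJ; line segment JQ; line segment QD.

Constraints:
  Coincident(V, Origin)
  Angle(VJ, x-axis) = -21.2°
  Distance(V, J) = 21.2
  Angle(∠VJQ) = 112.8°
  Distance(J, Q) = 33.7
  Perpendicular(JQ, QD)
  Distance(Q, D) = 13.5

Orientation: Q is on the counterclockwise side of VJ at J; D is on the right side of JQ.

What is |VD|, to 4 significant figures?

53.37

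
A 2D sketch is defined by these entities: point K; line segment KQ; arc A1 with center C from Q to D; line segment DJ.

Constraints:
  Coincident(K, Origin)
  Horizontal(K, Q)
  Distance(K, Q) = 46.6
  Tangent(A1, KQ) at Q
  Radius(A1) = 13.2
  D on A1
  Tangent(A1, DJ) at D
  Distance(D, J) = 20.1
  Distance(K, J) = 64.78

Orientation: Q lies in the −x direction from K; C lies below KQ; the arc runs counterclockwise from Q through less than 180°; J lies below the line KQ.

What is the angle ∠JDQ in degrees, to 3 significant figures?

127°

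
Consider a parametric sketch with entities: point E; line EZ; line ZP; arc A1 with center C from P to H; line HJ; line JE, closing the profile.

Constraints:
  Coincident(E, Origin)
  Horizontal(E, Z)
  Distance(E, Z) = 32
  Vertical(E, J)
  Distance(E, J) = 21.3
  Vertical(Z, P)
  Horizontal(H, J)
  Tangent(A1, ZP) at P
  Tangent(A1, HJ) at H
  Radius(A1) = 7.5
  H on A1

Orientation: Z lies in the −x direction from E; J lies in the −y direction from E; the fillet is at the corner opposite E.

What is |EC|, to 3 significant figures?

28.1

E is at the origin; EZ is horizontal with |EZ| = 32.0 and Z on the −x side, so Z = (-32.0, 0.00). E and J share the same x with |EJ| = 21.3 and J on the −y side, so J = (0.00, -21.3). The virtual corner opposite E is at (-32.0, -21.3). The tangent condition forces CP to be normal to ZP and A1 meets HJ tangentially, so CH is at right angles to HJ, with radius 7.5, so the center C sits 7.5 in from both sides at C = (-24.5, -13.8). Then |EC| = |C − E| = 28.1.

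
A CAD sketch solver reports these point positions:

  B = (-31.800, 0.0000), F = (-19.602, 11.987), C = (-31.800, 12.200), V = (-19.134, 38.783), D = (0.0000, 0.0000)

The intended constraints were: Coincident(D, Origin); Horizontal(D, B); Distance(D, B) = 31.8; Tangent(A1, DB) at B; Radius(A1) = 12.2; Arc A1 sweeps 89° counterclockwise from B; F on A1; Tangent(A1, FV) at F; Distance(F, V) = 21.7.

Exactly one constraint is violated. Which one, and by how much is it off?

Distance(F, V) = 21.7 — off by 5.10.

D = (0.00, 0.00) ✓; D.y = 0.00, B.y = 0.00 ✓; |DB| = 31.80 ✓; ∠(CB, BD) = 90.00° ✓; |CB| = 12.20 ✓; bearing(C→F) − bearing(C→B) = 89.00° ✓; |CF| = 12.20 ✓; ∠(CF, FV) = 90.00° ✓; |FV| = 26.80 ✗.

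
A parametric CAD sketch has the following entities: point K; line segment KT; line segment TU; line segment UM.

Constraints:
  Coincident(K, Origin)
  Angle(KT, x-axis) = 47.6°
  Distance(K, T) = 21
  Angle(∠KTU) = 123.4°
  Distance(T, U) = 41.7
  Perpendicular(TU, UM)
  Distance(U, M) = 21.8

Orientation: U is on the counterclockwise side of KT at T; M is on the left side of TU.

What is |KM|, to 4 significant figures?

53.43

K is at the origin; KT runs at 47.6° with length 21.0, so T = 21.0·(cos 47.6°, sin 47.6°) = (14.16, 15.51). ∠KTU = 123.4°, so TU runs at 47.6° + (180° − 123.4°) = 104.2° from the x-axis; with |TU| = 41.7, U = T + 41.7·(cos 104.2°, sin 104.2°) = (3.931, 55.93). The perpendicularity gives UM at right angles to TU; with |UM| = 21.8 on the left of TU, M = U + 21.8·(-0.9694, -0.2453) = (-17.20, 50.59). Then |KM| = |M − K| = 53.43.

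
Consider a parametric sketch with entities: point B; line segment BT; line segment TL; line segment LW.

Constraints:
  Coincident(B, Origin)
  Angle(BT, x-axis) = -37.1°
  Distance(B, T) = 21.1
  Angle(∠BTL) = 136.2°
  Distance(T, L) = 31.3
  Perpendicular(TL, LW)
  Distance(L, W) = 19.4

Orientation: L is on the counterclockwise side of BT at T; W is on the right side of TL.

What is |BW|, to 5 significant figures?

57.630

∠BTL = 136.2°, so TL runs at -37.1° + (180° − 136.2°) = 6.7000° from the x-axis; with |TL| = 31.3, L = T + 31.3·(cos 6.7000°, sin 6.7000°) = (47.915, -9.0759). The perpendicularity gives LW at right angles to TL; with |LW| = 19.4 on the right of TL, W = L + 19.4·(0.11667, -0.99317) = (50.179, -28.343). Then |BW| = |W − B| = 57.630.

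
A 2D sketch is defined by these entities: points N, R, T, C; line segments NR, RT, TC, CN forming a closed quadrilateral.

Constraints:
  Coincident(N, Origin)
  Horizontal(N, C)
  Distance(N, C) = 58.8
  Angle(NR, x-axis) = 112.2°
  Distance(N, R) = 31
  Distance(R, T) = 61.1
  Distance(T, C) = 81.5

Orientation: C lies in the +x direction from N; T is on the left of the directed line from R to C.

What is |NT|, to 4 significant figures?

80.30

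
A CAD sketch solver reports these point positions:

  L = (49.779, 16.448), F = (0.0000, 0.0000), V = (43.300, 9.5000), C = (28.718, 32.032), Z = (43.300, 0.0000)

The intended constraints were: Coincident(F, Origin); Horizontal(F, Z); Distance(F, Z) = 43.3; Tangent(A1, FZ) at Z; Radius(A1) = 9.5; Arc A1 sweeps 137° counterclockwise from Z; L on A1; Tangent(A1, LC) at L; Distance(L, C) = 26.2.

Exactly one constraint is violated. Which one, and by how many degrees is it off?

Tangent(A1, LC) at L — off by 6.50°.

F = (0.00, 0.00) ✓; F.y = 0.00, Z.y = 0.00 ✓; |FZ| = 43.30 ✓; ∠(VZ, ZF) = 90.00° ✓; |VZ| = 9.500 ✓; bearing(V→L) − bearing(V→Z) = 137.0° ✓; |VL| = 9.500 ✓; ∠(VL, LC) = 83.50° ✗; |LC| = 26.20 ✓.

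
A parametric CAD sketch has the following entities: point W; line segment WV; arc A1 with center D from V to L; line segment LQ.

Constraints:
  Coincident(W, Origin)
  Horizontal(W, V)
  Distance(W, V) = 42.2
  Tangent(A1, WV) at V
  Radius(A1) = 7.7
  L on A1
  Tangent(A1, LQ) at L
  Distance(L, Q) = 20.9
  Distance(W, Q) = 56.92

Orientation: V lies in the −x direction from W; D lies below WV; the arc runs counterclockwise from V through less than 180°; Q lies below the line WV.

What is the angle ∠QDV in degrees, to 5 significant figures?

162.12°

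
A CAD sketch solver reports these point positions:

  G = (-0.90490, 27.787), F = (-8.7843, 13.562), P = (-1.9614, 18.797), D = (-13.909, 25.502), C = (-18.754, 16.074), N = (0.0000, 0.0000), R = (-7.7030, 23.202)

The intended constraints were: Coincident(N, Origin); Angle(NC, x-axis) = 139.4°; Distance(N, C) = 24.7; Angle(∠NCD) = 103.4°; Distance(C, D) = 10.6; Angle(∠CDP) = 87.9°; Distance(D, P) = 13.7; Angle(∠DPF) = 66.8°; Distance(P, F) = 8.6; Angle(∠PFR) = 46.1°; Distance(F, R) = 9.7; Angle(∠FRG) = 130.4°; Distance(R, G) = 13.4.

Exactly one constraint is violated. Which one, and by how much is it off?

Distance(R, G) = 13.4 — off by 5.20.

N = (0.00, 0.00) ✓; NC at 139.4° ✓; |NC| = 24.70 ✓; ∠NCD = 103.4° ✓; |CD| = 10.60 ✓; ∠CDP = 87.90° ✓; |DP| = 13.70 ✓; ∠DPF = 66.80° ✓; |PF| = 8.600 ✓; ∠PFR = 46.10° ✓; |FR| = 9.700 ✓; ∠FRG = 130.4° ✓; |RG| = 8.200 ✗.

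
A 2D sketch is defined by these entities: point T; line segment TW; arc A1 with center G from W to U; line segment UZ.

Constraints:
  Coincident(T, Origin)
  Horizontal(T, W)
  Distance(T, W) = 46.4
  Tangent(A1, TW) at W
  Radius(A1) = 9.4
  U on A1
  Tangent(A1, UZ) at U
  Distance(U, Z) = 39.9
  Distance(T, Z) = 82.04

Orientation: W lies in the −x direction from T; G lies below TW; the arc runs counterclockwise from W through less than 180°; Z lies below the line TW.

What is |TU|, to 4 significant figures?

55.46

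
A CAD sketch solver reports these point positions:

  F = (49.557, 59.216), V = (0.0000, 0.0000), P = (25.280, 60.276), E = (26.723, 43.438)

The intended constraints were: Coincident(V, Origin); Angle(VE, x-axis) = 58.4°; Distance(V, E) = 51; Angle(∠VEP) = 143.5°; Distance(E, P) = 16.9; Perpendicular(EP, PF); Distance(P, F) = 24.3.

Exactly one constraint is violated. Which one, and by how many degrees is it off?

Perpendicular(EP, PF) — off by 7.40°.

V = (0.00, 0.00) ✓; VE at 58.40° ✓; |VE| = 51.00 ✓; ∠VEP = 143.5° ✓; |EP| = 16.90 ✓; ∠(EP, PF) = 97.40° ✗; |PF| = 24.30 ✓.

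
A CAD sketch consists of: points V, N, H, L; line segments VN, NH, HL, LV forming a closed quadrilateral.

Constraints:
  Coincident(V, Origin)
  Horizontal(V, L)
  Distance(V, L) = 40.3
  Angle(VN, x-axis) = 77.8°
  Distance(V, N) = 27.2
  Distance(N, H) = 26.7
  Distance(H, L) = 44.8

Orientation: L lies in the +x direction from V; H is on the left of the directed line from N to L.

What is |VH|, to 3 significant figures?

50.6

Checks: V.y = 0.00, L.y = 0.00 ✓; |NH| = 26.70 ✓; |HL| = 44.80 ✓.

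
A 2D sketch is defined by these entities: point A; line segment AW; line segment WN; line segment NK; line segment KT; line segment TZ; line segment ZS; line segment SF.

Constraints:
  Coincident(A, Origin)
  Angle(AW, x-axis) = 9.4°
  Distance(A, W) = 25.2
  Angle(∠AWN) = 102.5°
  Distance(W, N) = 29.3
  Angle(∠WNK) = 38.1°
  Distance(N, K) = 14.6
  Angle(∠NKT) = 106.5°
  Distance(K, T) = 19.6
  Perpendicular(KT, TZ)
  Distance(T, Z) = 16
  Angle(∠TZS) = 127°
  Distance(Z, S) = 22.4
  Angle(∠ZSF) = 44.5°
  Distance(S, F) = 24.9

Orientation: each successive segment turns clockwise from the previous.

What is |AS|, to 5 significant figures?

56.272

KT is perpendicular to TZ, so TZ runs at -13.500°; with |TZ| = 16.0, Z = (43.280, -0.44646). ∠TZS = 127.0° gives ZS at -66.500° from the x-axis; with |ZS| = 22.4, S = (52.212, -20.989). Then |AS| = |S − A| = 56.272.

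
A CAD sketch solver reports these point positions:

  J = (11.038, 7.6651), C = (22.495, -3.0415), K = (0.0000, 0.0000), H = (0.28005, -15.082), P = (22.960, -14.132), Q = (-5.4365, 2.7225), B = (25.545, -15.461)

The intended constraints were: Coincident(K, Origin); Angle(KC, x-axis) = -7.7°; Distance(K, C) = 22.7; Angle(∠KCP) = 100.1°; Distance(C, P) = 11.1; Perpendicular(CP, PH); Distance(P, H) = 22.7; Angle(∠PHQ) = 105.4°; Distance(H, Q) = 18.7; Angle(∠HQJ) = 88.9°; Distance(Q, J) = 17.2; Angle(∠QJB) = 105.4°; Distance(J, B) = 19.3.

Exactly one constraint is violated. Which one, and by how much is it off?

Distance(J, B) = 19.3 — off by 8.00.

K = (0.00, 0.00) ✓; KC at -7.700° ✓; |KC| = 22.70 ✓; ∠KCP = 100.1° ✓; |CP| = 11.10 ✓; ∠(CP, PH) = 90.00° ✓; |PH| = 22.70 ✓; ∠PHQ = 105.4° ✓; |HQ| = 18.70 ✓; ∠HQJ = 88.90° ✓; |QJ| = 17.20 ✓; ∠QJB = 105.4° ✓; |JB| = 27.30 ✗.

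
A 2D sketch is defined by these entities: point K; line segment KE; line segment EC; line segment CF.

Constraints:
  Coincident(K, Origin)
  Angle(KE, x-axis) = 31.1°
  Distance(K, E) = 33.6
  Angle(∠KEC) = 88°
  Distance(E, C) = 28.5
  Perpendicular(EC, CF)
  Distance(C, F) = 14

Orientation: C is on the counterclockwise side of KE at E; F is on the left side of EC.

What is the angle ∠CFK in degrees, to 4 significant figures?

125.6°

∠KEC = 88.0°, so EC runs at 31.1° + (180° − 88.0°) = 123.1° from the x-axis; with |EC| = 28.5, C = E + 28.5·(cos 123.1°, sin 123.1°) = (13.21, 41.23). EC is perpendicular to CF; with |CF| = 14.0 on the left of EC, F = C + 14.0·(-0.8377, -0.5461) = (1.479, 33.59). Then cos ∠CFK = FC·FK / (|FC||FK|), giving 125.6°.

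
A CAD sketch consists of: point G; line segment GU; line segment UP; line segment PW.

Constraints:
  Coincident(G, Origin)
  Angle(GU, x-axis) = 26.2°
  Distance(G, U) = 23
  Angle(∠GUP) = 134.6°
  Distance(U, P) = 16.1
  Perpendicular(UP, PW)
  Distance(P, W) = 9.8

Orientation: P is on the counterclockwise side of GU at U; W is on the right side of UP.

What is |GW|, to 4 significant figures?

41.54

G is at the origin; GU runs at 26.2° with length 23.0, so U = 23.0·(cos 26.2°, sin 26.2°) = (20.64, 10.15). ∠GUP = 134.6°, so UP runs at 26.2° + (180° − 134.6°) = 71.60° from the x-axis; with |UP| = 16.1, P = U + 16.1·(cos 71.60°, sin 71.60°) = (25.72, 25.43). UP is perpendicular to PW; with |PW| = 9.8 on the right of UP, W = P + 9.8·(0.9489, -0.3156) = (35.02, 22.34). Then |GW| = |W − G| = 41.54.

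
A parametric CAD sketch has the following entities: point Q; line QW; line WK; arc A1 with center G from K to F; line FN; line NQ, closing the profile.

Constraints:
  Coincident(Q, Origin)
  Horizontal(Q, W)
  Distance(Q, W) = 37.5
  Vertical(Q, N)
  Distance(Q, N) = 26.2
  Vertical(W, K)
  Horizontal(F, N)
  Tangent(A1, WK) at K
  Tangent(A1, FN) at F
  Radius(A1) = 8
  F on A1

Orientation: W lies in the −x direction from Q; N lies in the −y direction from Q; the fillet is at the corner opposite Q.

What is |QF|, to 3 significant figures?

39.5

Q is at the origin; Q and W share the same y with |QW| = 37.5 and W on the −x side, so W = (-37.5, 0.00). QN is vertical with |QN| = 26.2 and N on the −y side, so N = (0.00, -26.2). The virtual corner opposite Q is at (-37.5, -26.2). The tangent condition forces GK to be normal to WK and tangency of A1 to FN means the radius GF is perpendicular to FN, with radius 8.0, so the center G sits 8.0 in from both sides at G = (-29.5, -18.2). That places the tangent points at K = (-37.5, -18.2) on WK and F = (-29.5, -26.2) on FN. Then |QF| = |F − Q| = 39.5.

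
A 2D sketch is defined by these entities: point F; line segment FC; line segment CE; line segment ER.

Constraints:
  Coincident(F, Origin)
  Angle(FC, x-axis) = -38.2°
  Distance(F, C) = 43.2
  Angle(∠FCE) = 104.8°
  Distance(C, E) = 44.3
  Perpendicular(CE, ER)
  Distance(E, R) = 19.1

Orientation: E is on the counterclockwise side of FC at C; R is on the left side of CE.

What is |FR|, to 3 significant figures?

59.8

∠FCE = 104.8°, so CE runs at -38.2° + (180° − 104.8°) = 37.0° from the x-axis; with |CE| = 44.3, E = C + 44.3·(cos 37.0°, sin 37.0°) = (69.3, -0.0548). CE is perpendicular to ER; with |ER| = 19.1 on the left of CE, R = E + 19.1·(-0.602, 0.799) = (57.8, 15.2). Then |FR| = |R − F| = 59.8.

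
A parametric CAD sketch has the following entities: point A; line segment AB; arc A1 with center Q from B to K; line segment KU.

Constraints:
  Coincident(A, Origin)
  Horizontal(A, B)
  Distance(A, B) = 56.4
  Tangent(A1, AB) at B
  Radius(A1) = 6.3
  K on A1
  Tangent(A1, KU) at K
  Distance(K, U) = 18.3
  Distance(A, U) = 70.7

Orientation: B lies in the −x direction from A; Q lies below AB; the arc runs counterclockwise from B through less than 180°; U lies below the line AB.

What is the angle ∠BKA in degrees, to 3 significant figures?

33.5°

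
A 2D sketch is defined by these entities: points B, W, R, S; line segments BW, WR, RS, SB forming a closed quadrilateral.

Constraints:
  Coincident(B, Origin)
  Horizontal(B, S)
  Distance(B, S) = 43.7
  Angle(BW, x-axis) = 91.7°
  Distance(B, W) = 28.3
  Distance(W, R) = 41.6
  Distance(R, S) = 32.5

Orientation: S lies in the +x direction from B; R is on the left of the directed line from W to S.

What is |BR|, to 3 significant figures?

51.9

Checks: |WR| = 41.60 ✓; |RS| = 32.50 ✓.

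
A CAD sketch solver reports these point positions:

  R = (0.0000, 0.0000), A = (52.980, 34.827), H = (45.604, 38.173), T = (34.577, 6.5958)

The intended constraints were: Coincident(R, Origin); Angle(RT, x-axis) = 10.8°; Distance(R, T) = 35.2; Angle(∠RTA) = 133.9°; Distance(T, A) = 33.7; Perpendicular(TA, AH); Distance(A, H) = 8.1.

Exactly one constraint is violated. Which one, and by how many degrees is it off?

Perpendicular(TA, AH) — off by 8.70°.

R = (0.00, 0.00) ✓; RT at 10.80° ✓; |RT| = 35.20 ✓; ∠RTA = 133.9° ✓; |TA| = 33.70 ✓; ∠(TA, AH) = 98.70° ✗; |AH| = 8.099 ✓.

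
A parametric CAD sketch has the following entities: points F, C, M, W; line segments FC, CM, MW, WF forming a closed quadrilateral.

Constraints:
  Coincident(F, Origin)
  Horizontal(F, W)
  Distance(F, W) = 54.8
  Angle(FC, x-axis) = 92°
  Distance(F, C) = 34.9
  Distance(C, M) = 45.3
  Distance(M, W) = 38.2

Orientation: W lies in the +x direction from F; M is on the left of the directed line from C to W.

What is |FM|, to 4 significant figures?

57.30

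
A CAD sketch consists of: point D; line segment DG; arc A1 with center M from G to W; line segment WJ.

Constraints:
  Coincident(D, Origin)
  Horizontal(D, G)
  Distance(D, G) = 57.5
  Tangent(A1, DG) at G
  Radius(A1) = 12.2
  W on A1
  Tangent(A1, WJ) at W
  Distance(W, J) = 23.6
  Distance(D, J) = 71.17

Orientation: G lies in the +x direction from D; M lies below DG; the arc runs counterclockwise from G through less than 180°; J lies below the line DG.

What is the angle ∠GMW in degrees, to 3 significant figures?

122°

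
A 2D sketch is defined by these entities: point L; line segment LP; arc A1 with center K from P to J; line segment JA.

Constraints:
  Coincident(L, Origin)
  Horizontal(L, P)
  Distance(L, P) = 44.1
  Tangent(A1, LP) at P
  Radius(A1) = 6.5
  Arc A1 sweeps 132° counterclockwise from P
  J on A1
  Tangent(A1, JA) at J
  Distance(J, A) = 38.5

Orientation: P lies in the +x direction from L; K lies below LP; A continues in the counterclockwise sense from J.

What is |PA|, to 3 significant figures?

44.7

L is at the origin; L and P share the same y with |LP| = 44.1 and P on the +x side, so P = (44.1, 0.00). The tangent condition forces KP to be normal to LP, so K = P + (0, -6.5) = (44.1, -6.50). On A1, P sits at bearing 90° from K; a 132° counterclockwise sweep puts J at bearing 222°, so J = K + 6.5·(cos 222°, sin 222°) = (39.3, -10.8). A1 meets JA tangentially, so KJ is at right angles to JA, so JA runs along (−sin 222°, cos 222°); with |JA| = 38.5, A = (65.0, -39.5). Then |PA| = |A − P| = 44.7.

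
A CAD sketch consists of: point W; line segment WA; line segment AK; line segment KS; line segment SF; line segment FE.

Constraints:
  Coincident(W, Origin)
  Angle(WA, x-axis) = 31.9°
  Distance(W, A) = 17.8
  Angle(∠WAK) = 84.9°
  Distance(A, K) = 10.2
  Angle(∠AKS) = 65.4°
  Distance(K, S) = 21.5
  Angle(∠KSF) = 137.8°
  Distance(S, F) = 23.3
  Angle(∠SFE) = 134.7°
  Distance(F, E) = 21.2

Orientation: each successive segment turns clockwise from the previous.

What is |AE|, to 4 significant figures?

44.89

∠KSF = 137.8° gives SF at 140.0° from the x-axis; with |SF| = 23.3, F = (-19.62, 14.45). ∠SFE = 134.7° gives FE at 94.70° from the x-axis; with |FE| = 21.2, E = (-21.36, 35.58). Then |AE| = |E − A| = 44.89.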